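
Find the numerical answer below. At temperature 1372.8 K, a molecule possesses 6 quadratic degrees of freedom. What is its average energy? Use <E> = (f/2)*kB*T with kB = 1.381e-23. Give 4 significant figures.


Step 1: f/2 = 6/2 = 3
Step 2: kB*T = 1.381e-23 * 1372.8 = 1.896e-20
Step 3: <E> = 3 * 1.896e-20 = 5.688e-20 J

5.688e-20


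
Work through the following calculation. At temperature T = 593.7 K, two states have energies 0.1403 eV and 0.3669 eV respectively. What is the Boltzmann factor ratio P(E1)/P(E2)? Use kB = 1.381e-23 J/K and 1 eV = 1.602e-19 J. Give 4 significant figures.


Step 1: Compute energy difference dE = E1 - E2 = 0.1403 - 0.3669 = -0.2266 eV
Step 2: Convert to Joules: dE_J = -0.2266 * 1.602e-19 = -3.63e-20 J
Step 3: Compute exponent = -dE_J / (kB * T) = -(-3.63e-20) / (1.381e-23 * 593.7) = 4.428
Step 4: P(E1)/P(E2) = exp(4.428) = 83.72

83.72


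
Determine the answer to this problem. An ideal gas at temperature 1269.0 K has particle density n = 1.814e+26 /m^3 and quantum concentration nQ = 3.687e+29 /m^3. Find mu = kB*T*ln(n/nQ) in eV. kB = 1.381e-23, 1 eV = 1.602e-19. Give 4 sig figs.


Step 1: n/nQ = 1.814e+26/3.687e+29 = 0.000492
Step 2: ln(n/nQ) = -7.617
Step 3: mu = kB*T*ln(n/nQ) = 1.752e-20*-7.617 = -1.335e-19 J
Step 4: Convert to eV: -1.335e-19/1.602e-19 = -0.8333 eV

-0.8333


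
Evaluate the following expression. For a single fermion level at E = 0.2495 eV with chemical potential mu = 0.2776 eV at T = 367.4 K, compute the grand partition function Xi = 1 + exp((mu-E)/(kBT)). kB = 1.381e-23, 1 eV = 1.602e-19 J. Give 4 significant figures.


Step 1: (mu - E) = 0.2776 - 0.2495 = 0.0281 eV
Step 2: x = (mu-E)*eV/(kB*T) = 0.0281*1.602e-19/(1.381e-23*367.4) = 0.8872
Step 3: exp(x) = 2.428
Step 4: Xi = 1 + 2.428 = 3.428

3.428


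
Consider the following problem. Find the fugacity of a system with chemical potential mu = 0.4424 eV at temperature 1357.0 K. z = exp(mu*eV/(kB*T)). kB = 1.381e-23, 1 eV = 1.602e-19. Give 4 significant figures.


Step 1: Convert mu to Joules: 0.4424*1.602e-19 = 7.087e-20 J
Step 2: kB*T = 1.381e-23*1357.0 = 1.874e-20 J
Step 3: mu/(kB*T) = 3.782
Step 4: z = exp(3.782) = 43.9

43.9


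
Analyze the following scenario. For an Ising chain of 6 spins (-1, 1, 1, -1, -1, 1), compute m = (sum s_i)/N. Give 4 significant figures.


Step 1: Count up spins (+1): 3, down spins (-1): 3
Step 2: Total magnetization M = 3 - 3 = 0
Step 3: m = M/N = 0/6 = 0

0


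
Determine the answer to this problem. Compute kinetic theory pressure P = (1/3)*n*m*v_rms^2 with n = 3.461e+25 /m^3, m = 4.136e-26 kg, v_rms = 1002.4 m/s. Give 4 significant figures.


Step 1: v_rms^2 = 1002.4^2 = 1.005e+06
Step 2: n*m = 3.461e+25*4.136e-26 = 1.431
Step 3: P = (1/3)*1.431*1.005e+06 = 4.794e+05 Pa

4.794e+05


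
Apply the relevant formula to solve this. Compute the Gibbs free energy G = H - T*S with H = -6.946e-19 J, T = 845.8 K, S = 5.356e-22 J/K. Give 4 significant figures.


Step 1: T*S = 845.8 * 5.356e-22 = 4.53e-19 J
Step 2: G = H - T*S = -6.946e-19 - 4.53e-19
Step 3: G = -1.148e-18 J

-1.148e-18


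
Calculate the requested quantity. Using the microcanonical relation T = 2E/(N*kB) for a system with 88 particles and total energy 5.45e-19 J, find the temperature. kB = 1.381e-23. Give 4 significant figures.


Step 1: Numerator = 2*E = 2*5.45e-19 = 1.09e-18 J
Step 2: Denominator = N*kB = 88*1.381e-23 = 1.215e-21
Step 3: T = 1.09e-18 / 1.215e-21 = 896.9 K

896.9


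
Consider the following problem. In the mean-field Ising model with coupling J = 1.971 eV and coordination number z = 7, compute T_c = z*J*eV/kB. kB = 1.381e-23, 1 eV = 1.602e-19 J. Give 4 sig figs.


Step 1: z*J = 7*1.971 = 13.8 eV
Step 2: Convert to Joules: 13.8*1.602e-19 = 2.21e-18 J
Step 3: T_c = 2.21e-18 / 1.381e-23 = 1.6e+05 K

1.6e+05


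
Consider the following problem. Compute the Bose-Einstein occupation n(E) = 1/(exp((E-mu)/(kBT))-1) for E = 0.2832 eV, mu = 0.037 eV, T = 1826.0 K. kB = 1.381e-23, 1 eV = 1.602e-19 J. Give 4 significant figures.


Step 1: (E - mu) = 0.2462 eV
Step 2: x = (E-mu)*eV/(kB*T) = 0.2462*1.602e-19/(1.381e-23*1826.0) = 1.564
Step 3: exp(x) = 4.778
Step 4: n = 1/(exp(x)-1) = 0.2647

0.2647


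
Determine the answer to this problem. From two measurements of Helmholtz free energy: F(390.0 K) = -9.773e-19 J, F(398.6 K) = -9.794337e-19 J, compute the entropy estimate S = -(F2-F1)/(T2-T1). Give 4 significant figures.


Step 1: dF = F2 - F1 = -9.794337e-19 - (-9.773e-19) = -2.1337e-21 J
Step 2: dT = T2 - T1 = 398.6 - 390.0 = 8.6 K
Step 3: S = -dF/dT = -(-2.1337e-21)/8.6 = 2.481e-22 J/K

2.481e-22


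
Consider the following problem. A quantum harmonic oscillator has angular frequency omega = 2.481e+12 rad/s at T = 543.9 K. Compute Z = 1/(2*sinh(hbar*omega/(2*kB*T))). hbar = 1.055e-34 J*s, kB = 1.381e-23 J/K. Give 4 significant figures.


Step 1: Compute x = hbar*omega/(kB*T) = 1.055e-34*2.481e+12/(1.381e-23*543.9) = 0.03485
Step 2: x/2 = 0.01742
Step 3: sinh(x/2) = 0.01742
Step 4: Z = 1/(2*0.01742) = 28.7

28.7


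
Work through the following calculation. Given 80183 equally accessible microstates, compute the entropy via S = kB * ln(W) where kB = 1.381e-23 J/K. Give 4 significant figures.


Step 1: ln(W) = ln(80183) = 11.29
Step 2: S = kB * ln(W) = 1.381e-23 * 11.29
Step 3: S = 1.559e-22 J/K

1.559e-22


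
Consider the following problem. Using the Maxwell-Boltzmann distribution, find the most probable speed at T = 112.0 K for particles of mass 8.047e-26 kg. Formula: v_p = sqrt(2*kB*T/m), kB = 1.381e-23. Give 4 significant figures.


Step 1: Numerator = 2*kB*T = 2*1.381e-23*112.0 = 3.093e-21
Step 2: Ratio = 3.093e-21 / 8.047e-26 = 3.844e+04
Step 3: v_p = sqrt(3.844e+04) = 196.1 m/s

196.1


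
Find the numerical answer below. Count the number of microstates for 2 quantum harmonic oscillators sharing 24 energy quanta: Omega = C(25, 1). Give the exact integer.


Step 1: Use binomial coefficient C(25, 1)
Step 2: Numerator = 25! / 24!
Step 3: Denominator = 1!
Step 4: Omega = 25

25


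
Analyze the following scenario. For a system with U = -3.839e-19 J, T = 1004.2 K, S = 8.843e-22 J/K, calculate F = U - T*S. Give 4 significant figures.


Step 1: T*S = 1004.2 * 8.843e-22 = 8.88e-19 J
Step 2: F = U - T*S = -3.839e-19 - 8.88e-19
Step 3: F = -1.272e-18 J

-1.272e-18


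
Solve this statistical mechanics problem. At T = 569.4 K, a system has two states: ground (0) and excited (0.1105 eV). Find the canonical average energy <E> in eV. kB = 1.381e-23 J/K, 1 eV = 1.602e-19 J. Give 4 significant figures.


Step 1: beta*E = 0.1105*1.602e-19/(1.381e-23*569.4) = 2.251
Step 2: exp(-beta*E) = 0.1053
Step 3: <E> = 0.1105*0.1053/(1+0.1053) = 0.01052 eV

0.01052


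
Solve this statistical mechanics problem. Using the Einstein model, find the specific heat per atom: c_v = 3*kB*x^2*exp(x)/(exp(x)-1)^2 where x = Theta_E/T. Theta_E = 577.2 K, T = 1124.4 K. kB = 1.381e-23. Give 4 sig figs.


Step 1: x = Theta_E/T = 577.2/1124.4 = 0.5133
Step 2: x^2 = 0.2635
Step 3: exp(x) = 1.671
Step 4: c_v = 3*1.381e-23*0.2635*1.671/(1.671-1)^2 = 4.053e-23

4.053e-23


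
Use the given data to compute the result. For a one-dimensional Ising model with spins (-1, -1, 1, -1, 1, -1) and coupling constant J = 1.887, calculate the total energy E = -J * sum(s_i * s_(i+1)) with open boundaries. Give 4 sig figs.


Step 1: Nearest-neighbor products: 1, -1, -1, -1, -1
Step 2: Sum of products = -3
Step 3: E = -1.887 * -3 = 5.661

5.661


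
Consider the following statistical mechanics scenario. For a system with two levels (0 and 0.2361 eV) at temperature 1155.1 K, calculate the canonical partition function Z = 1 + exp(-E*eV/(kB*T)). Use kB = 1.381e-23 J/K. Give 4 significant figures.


Step 1: Compute beta*E = E*eV/(kB*T) = 0.2361*1.602e-19/(1.381e-23*1155.1) = 2.371
Step 2: exp(-beta*E) = exp(-2.371) = 0.09338
Step 3: Z = 1 + 0.09338 = 1.093

1.093


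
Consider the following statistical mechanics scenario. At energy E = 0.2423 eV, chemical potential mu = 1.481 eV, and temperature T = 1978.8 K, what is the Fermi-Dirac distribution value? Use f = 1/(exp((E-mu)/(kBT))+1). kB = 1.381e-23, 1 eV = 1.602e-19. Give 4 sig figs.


Step 1: (E - mu) = 0.2423 - 1.481 = -1.239 eV
Step 2: Convert: (E-mu)*eV = -1.984e-19 J
Step 3: x = (E-mu)*eV/(kB*T) = -7.262
Step 4: f = 1/(exp(-7.262)+1) = 0.9993

0.9993


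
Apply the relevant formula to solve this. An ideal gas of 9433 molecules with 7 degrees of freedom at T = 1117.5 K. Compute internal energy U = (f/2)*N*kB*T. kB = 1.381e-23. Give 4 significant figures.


Step 1: f/2 = 7/2 = 3.5
Step 2: N*kB*T = 9433*1.381e-23*1117.5 = 1.456e-16
Step 3: U = 3.5 * 1.456e-16 = 5.095e-16 J

5.095e-16


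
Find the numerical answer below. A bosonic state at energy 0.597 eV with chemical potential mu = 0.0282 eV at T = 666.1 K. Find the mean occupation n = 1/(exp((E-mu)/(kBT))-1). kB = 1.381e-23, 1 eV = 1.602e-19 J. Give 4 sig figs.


Step 1: (E - mu) = 0.5688 eV
Step 2: x = (E-mu)*eV/(kB*T) = 0.5688*1.602e-19/(1.381e-23*666.1) = 9.906
Step 3: exp(x) = 2.005e+04
Step 4: n = 1/(exp(x)-1) = 4.989e-05

4.989e-05


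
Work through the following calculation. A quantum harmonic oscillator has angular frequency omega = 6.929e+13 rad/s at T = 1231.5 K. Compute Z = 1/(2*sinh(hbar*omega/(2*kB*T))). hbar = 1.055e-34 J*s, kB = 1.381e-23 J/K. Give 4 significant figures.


Step 1: Compute x = hbar*omega/(kB*T) = 1.055e-34*6.929e+13/(1.381e-23*1231.5) = 0.4298
Step 2: x/2 = 0.2149
Step 3: sinh(x/2) = 0.2166
Step 4: Z = 1/(2*0.2166) = 2.309

2.309


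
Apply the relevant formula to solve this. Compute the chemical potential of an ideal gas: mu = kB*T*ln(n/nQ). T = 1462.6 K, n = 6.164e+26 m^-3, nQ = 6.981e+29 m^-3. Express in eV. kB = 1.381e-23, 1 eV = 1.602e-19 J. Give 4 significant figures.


Step 1: n/nQ = 6.164e+26/6.981e+29 = 0.000883
Step 2: ln(n/nQ) = -7.032
Step 3: mu = kB*T*ln(n/nQ) = 2.02e-20*-7.032 = -1.42e-19 J
Step 4: Convert to eV: -1.42e-19/1.602e-19 = -0.8866 eV

-0.8866


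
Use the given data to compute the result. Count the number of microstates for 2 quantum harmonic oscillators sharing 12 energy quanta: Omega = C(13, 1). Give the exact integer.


Step 1: Use binomial coefficient C(13, 1)
Step 2: Numerator = 13! / 12!
Step 3: Denominator = 1!
Step 4: Omega = 13

13


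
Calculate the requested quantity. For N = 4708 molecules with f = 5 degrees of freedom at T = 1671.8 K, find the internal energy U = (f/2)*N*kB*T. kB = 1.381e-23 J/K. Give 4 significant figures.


Step 1: f/2 = 5/2 = 2.5
Step 2: N*kB*T = 4708*1.381e-23*1671.8 = 1.087e-16
Step 3: U = 2.5 * 1.087e-16 = 2.717e-16 J

2.717e-16


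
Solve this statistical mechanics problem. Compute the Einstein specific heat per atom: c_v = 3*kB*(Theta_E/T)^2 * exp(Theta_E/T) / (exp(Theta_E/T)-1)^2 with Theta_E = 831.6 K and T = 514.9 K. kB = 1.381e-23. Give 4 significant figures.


Step 1: x = Theta_E/T = 831.6/514.9 = 1.615
Step 2: x^2 = 2.608
Step 3: exp(x) = 5.028
Step 4: c_v = 3*1.381e-23*2.608*5.028/(5.028-1)^2 = 3.349e-23

3.349e-23


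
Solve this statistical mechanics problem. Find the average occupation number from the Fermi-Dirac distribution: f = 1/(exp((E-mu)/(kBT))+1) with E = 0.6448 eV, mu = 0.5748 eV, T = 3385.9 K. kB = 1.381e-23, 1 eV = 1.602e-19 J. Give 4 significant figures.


Step 1: (E - mu) = 0.6448 - 0.5748 = 0.07 eV
Step 2: Convert: (E-mu)*eV = 1.121e-20 J
Step 3: x = (E-mu)*eV/(kB*T) = 0.2398
Step 4: f = 1/(exp(0.2398)+1) = 0.4403

0.4403


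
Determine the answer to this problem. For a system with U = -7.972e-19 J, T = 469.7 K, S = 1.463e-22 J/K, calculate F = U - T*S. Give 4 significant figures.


Step 1: T*S = 469.7 * 1.463e-22 = 6.872e-20 J
Step 2: F = U - T*S = -7.972e-19 - 6.872e-20
Step 3: F = -8.659e-19 J

-8.659e-19


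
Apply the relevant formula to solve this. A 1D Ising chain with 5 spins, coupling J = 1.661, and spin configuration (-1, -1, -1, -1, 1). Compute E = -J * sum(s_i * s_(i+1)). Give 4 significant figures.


Step 1: Nearest-neighbor products: 1, 1, 1, -1
Step 2: Sum of products = 2
Step 3: E = -1.661 * 2 = -3.322

-3.322


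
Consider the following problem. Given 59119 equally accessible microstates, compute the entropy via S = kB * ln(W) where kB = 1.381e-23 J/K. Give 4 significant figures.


Step 1: ln(W) = ln(59119) = 10.99
Step 2: S = kB * ln(W) = 1.381e-23 * 10.99
Step 3: S = 1.517e-22 J/K

1.517e-22


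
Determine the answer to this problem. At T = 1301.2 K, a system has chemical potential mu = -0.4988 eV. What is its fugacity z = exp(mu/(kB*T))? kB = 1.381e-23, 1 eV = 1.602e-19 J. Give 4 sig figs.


Step 1: Convert mu to Joules: -0.4988*1.602e-19 = -7.991e-20 J
Step 2: kB*T = 1.381e-23*1301.2 = 1.797e-20 J
Step 3: mu/(kB*T) = -4.447
Step 4: z = exp(-4.447) = 0.01172

0.01172


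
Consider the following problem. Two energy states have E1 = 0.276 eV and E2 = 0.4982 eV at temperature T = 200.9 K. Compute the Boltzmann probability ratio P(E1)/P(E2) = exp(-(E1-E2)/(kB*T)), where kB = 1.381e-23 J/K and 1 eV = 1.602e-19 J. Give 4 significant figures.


Step 1: Compute energy difference dE = E1 - E2 = 0.276 - 0.4982 = -0.2222 eV
Step 2: Convert to Joules: dE_J = -0.2222 * 1.602e-19 = -3.56e-20 J
Step 3: Compute exponent = -dE_J / (kB * T) = -(-3.56e-20) / (1.381e-23 * 200.9) = 12.83
Step 4: P(E1)/P(E2) = exp(12.83) = 3.733e+05

3.733e+05


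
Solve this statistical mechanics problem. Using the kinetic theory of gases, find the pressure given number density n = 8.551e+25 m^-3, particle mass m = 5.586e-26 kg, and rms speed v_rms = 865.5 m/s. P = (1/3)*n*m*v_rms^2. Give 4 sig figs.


Step 1: v_rms^2 = 865.5^2 = 7.491e+05
Step 2: n*m = 8.551e+25*5.586e-26 = 4.777
Step 3: P = (1/3)*4.777*7.491e+05 = 1.193e+06 Pa

1.193e+06


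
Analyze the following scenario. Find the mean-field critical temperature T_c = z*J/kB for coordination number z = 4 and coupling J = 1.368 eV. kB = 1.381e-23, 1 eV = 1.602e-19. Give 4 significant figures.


Step 1: z*J = 4*1.368 = 5.472 eV
Step 2: Convert to Joules: 5.472*1.602e-19 = 8.766e-19 J
Step 3: T_c = 8.766e-19 / 1.381e-23 = 6.348e+04 K

6.348e+04


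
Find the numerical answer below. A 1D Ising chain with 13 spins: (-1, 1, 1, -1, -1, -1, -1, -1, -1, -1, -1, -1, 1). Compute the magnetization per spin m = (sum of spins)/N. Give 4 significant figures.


Step 1: Count up spins (+1): 3, down spins (-1): 10
Step 2: Total magnetization M = 3 - 10 = -7
Step 3: m = M/N = -7/13 = -0.5385

-0.5385


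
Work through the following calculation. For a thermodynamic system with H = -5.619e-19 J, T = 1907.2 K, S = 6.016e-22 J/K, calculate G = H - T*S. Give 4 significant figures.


Step 1: T*S = 1907.2 * 6.016e-22 = 1.147e-18 J
Step 2: G = H - T*S = -5.619e-19 - 1.147e-18
Step 3: G = -1.709e-18 J

-1.709e-18


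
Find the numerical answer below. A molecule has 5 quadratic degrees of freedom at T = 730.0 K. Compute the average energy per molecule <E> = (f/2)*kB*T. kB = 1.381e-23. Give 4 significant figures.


Step 1: f/2 = 5/2 = 2.5
Step 2: kB*T = 1.381e-23 * 730.0 = 1.008e-20
Step 3: <E> = 2.5 * 1.008e-20 = 2.52e-20 J

2.52e-20


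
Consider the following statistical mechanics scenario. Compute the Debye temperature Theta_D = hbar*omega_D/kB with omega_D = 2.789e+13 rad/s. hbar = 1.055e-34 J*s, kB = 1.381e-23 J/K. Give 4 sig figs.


Step 1: hbar*omega_D = 1.055e-34 * 2.789e+13 = 2.942e-21 J
Step 2: Theta_D = 2.942e-21 / 1.381e-23
Step 3: Theta_D = 213.1 K

213.1


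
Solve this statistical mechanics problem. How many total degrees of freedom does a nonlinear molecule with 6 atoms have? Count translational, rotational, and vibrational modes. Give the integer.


Step 1: Translational DOF = 3
Step 2: Rotational DOF (nonlinear) = 3
Step 3: Vibrational DOF = 3*6 - 6 = 12
Step 4: Total = 3 + 3 + 12 = 18

18


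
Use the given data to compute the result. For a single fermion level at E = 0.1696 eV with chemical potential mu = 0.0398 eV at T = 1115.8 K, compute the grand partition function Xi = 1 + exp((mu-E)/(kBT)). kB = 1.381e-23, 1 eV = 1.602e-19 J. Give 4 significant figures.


Step 1: (mu - E) = 0.0398 - 0.1696 = -0.1298 eV
Step 2: x = (mu-E)*eV/(kB*T) = -0.1298*1.602e-19/(1.381e-23*1115.8) = -1.349
Step 3: exp(x) = 0.2594
Step 4: Xi = 1 + 0.2594 = 1.259

1.259


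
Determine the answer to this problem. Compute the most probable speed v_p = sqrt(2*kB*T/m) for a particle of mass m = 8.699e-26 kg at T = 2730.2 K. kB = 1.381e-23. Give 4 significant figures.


Step 1: Numerator = 2*kB*T = 2*1.381e-23*2730.2 = 7.541e-20
Step 2: Ratio = 7.541e-20 / 8.699e-26 = 8.669e+05
Step 3: v_p = sqrt(8.669e+05) = 931.1 m/s

931.1


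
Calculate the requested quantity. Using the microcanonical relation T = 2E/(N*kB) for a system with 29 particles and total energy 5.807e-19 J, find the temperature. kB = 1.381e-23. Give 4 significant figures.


Step 1: Numerator = 2*E = 2*5.807e-19 = 1.161e-18 J
Step 2: Denominator = N*kB = 29*1.381e-23 = 4.005e-22
Step 3: T = 1.161e-18 / 4.005e-22 = 2900 K

2900


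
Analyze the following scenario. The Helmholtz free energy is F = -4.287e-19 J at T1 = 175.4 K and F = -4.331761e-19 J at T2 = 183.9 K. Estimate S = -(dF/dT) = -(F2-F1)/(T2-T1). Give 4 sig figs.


Step 1: dF = F2 - F1 = -4.331761e-19 - (-4.287e-19) = -4.4761e-21 J
Step 2: dT = T2 - T1 = 183.9 - 175.4 = 8.5 K
Step 3: S = -dF/dT = -(-4.4761e-21)/8.5 = 5.266e-22 J/K

5.266e-22


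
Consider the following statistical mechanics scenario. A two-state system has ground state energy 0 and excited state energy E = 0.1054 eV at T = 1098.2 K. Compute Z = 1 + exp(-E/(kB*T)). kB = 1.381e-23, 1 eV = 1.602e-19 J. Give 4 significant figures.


Step 1: Compute beta*E = E*eV/(kB*T) = 0.1054*1.602e-19/(1.381e-23*1098.2) = 1.113
Step 2: exp(-beta*E) = exp(-1.113) = 0.3285
Step 3: Z = 1 + 0.3285 = 1.328

1.328


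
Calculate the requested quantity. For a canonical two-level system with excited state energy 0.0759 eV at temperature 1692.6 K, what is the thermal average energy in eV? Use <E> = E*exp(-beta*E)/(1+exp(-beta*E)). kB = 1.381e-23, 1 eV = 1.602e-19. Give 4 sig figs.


Step 1: beta*E = 0.0759*1.602e-19/(1.381e-23*1692.6) = 0.5202
Step 2: exp(-beta*E) = 0.5944
Step 3: <E> = 0.0759*0.5944/(1+0.5944) = 0.0283 eV

0.0283


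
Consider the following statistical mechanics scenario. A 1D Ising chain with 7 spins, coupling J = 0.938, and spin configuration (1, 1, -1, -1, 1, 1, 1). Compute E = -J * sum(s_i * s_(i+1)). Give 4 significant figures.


Step 1: Nearest-neighbor products: 1, -1, 1, -1, 1, 1
Step 2: Sum of products = 2
Step 3: E = -0.938 * 2 = -1.876

-1.876


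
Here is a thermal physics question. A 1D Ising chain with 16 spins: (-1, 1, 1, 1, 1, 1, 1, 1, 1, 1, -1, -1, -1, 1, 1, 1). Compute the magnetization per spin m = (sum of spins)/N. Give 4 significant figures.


Step 1: Count up spins (+1): 12, down spins (-1): 4
Step 2: Total magnetization M = 12 - 4 = 8
Step 3: m = M/N = 8/16 = 0.5

0.5


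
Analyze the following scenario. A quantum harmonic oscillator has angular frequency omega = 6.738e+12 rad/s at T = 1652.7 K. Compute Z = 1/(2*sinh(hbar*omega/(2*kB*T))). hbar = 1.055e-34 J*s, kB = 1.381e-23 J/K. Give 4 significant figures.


Step 1: Compute x = hbar*omega/(kB*T) = 1.055e-34*6.738e+12/(1.381e-23*1652.7) = 0.03115
Step 2: x/2 = 0.01557
Step 3: sinh(x/2) = 0.01557
Step 4: Z = 1/(2*0.01557) = 32.11

32.11


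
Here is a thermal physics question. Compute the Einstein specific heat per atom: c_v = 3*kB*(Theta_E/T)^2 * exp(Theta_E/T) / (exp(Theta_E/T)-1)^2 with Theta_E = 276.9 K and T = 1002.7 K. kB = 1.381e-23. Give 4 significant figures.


Step 1: x = Theta_E/T = 276.9/1002.7 = 0.2762
Step 2: x^2 = 0.07626
Step 3: exp(x) = 1.318
Step 4: c_v = 3*1.381e-23*0.07626*1.318/(1.318-1)^2 = 4.117e-23

4.117e-23


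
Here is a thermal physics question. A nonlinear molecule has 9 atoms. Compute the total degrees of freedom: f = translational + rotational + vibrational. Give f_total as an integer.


Step 1: Translational DOF = 3
Step 2: Rotational DOF (nonlinear) = 3
Step 3: Vibrational DOF = 3*9 - 6 = 21
Step 4: Total = 3 + 3 + 21 = 27

27


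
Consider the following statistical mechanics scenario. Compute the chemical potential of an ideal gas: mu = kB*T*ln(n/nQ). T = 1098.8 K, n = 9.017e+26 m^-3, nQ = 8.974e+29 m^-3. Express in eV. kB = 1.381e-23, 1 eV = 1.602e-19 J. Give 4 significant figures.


Step 1: n/nQ = 9.017e+26/8.974e+29 = 0.001005
Step 2: ln(n/nQ) = -6.903
Step 3: mu = kB*T*ln(n/nQ) = 1.517e-20*-6.903 = -1.047e-19 J
Step 4: Convert to eV: -1.047e-19/1.602e-19 = -0.6539 eV

-0.6539


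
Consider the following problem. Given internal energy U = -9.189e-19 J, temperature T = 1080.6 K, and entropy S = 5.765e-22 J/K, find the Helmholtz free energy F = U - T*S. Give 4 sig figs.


Step 1: T*S = 1080.6 * 5.765e-22 = 6.23e-19 J
Step 2: F = U - T*S = -9.189e-19 - 6.23e-19
Step 3: F = -1.542e-18 J

-1.542e-18


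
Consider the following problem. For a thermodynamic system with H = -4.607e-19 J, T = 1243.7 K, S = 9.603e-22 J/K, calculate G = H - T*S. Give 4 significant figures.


Step 1: T*S = 1243.7 * 9.603e-22 = 1.194e-18 J
Step 2: G = H - T*S = -4.607e-19 - 1.194e-18
Step 3: G = -1.655e-18 J

-1.655e-18


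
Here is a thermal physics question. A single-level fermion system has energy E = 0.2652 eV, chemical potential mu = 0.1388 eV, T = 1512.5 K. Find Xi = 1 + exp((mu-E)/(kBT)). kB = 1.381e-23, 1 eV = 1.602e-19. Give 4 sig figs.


Step 1: (mu - E) = 0.1388 - 0.2652 = -0.1264 eV
Step 2: x = (mu-E)*eV/(kB*T) = -0.1264*1.602e-19/(1.381e-23*1512.5) = -0.9694
Step 3: exp(x) = 0.3793
Step 4: Xi = 1 + 0.3793 = 1.379

1.379


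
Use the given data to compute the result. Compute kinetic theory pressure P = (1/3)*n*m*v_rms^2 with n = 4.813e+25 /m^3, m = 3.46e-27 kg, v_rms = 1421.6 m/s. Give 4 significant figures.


Step 1: v_rms^2 = 1421.6^2 = 2.021e+06
Step 2: n*m = 4.813e+25*3.46e-27 = 0.1665
Step 3: P = (1/3)*0.1665*2.021e+06 = 1.122e+05 Pa

1.122e+05


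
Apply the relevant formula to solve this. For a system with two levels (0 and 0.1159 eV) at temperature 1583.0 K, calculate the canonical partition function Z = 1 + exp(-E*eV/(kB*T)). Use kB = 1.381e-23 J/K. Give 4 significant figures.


Step 1: Compute beta*E = E*eV/(kB*T) = 0.1159*1.602e-19/(1.381e-23*1583.0) = 0.8493
Step 2: exp(-beta*E) = exp(-0.8493) = 0.4277
Step 3: Z = 1 + 0.4277 = 1.428

1.428


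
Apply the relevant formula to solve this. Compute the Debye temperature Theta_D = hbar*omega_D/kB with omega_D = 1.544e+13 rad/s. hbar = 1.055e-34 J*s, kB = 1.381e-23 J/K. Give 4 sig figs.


Step 1: hbar*omega_D = 1.055e-34 * 1.544e+13 = 1.629e-21 J
Step 2: Theta_D = 1.629e-21 / 1.381e-23
Step 3: Theta_D = 118 K

118


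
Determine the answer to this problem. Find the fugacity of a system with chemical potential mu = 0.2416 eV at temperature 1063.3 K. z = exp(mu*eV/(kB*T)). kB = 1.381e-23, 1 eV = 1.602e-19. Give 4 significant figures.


Step 1: Convert mu to Joules: 0.2416*1.602e-19 = 3.87e-20 J
Step 2: kB*T = 1.381e-23*1063.3 = 1.468e-20 J
Step 3: mu/(kB*T) = 2.636
Step 4: z = exp(2.636) = 13.95

13.95


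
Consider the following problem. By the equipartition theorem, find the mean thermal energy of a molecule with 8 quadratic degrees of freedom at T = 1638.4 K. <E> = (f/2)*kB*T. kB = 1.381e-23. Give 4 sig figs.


Step 1: f/2 = 8/2 = 4
Step 2: kB*T = 1.381e-23 * 1638.4 = 2.263e-20
Step 3: <E> = 4 * 2.263e-20 = 9.051e-20 J

9.051e-20


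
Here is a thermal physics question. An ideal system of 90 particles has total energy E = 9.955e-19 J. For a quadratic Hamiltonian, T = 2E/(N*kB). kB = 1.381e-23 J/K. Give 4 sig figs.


Step 1: Numerator = 2*E = 2*9.955e-19 = 1.991e-18 J
Step 2: Denominator = N*kB = 90*1.381e-23 = 1.243e-21
Step 3: T = 1.991e-18 / 1.243e-21 = 1602 K

1602


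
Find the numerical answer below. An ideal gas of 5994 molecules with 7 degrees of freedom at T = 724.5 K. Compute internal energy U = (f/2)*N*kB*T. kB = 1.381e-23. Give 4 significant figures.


Step 1: f/2 = 7/2 = 3.5
Step 2: N*kB*T = 5994*1.381e-23*724.5 = 5.997e-17
Step 3: U = 3.5 * 5.997e-17 = 2.099e-16 J

2.099e-16


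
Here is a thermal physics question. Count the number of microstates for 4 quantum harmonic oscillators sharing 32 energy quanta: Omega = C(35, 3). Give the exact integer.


Step 1: Use binomial coefficient C(35, 3)
Step 2: Numerator = 35! / 32!
Step 3: Denominator = 3!
Step 4: Omega = 6545

6545


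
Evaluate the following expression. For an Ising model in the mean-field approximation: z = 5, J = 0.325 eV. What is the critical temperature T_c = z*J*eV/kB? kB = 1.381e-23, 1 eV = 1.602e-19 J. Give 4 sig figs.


Step 1: z*J = 5*0.325 = 1.625 eV
Step 2: Convert to Joules: 1.625*1.602e-19 = 2.603e-19 J
Step 3: T_c = 2.603e-19 / 1.381e-23 = 1.885e+04 K

1.885e+04


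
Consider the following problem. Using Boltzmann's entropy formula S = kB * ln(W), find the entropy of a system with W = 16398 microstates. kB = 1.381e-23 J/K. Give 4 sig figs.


Step 1: ln(W) = ln(16398) = 9.705
Step 2: S = kB * ln(W) = 1.381e-23 * 9.705
Step 3: S = 1.34e-22 J/K

1.34e-22


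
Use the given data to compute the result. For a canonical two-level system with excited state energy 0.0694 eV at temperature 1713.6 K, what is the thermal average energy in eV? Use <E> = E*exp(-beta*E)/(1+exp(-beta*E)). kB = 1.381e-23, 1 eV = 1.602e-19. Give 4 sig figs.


Step 1: beta*E = 0.0694*1.602e-19/(1.381e-23*1713.6) = 0.4698
Step 2: exp(-beta*E) = 0.6251
Step 3: <E> = 0.0694*0.6251/(1+0.6251) = 0.0267 eV

0.0267


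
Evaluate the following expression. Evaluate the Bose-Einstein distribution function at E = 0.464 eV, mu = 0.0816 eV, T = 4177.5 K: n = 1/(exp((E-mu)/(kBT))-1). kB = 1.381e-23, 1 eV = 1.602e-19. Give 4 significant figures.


Step 1: (E - mu) = 0.3824 eV
Step 2: x = (E-mu)*eV/(kB*T) = 0.3824*1.602e-19/(1.381e-23*4177.5) = 1.062
Step 3: exp(x) = 2.892
Step 4: n = 1/(exp(x)-1) = 0.5286

0.5286


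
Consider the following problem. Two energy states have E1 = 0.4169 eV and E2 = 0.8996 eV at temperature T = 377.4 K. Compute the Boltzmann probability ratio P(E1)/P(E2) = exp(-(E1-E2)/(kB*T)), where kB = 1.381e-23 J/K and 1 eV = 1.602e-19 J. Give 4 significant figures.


Step 1: Compute energy difference dE = E1 - E2 = 0.4169 - 0.8996 = -0.4827 eV
Step 2: Convert to Joules: dE_J = -0.4827 * 1.602e-19 = -7.733e-20 J
Step 3: Compute exponent = -dE_J / (kB * T) = -(-7.733e-20) / (1.381e-23 * 377.4) = 14.84
Step 4: P(E1)/P(E2) = exp(14.84) = 2.777e+06

2.777e+06


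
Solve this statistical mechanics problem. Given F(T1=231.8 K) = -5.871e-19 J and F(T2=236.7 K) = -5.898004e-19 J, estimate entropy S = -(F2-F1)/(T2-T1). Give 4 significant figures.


Step 1: dF = F2 - F1 = -5.898004e-19 - (-5.871e-19) = -2.7004e-21 J
Step 2: dT = T2 - T1 = 236.7 - 231.8 = 4.9 K
Step 3: S = -dF/dT = -(-2.7004e-21)/4.9 = 5.511e-22 J/K

5.511e-22


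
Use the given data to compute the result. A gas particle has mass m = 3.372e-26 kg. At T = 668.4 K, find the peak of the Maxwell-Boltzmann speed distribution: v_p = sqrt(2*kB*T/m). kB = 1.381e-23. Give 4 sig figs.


Step 1: Numerator = 2*kB*T = 2*1.381e-23*668.4 = 1.846e-20
Step 2: Ratio = 1.846e-20 / 3.372e-26 = 5.475e+05
Step 3: v_p = sqrt(5.475e+05) = 739.9 m/s

739.9


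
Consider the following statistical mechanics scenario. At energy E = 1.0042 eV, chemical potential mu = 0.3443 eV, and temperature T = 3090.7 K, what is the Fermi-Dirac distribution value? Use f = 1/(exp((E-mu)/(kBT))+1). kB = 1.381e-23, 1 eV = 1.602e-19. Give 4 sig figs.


Step 1: (E - mu) = 1.0042 - 0.3443 = 0.6599 eV
Step 2: Convert: (E-mu)*eV = 1.057e-19 J
Step 3: x = (E-mu)*eV/(kB*T) = 2.477
Step 4: f = 1/(exp(2.477)+1) = 0.0775

0.0775


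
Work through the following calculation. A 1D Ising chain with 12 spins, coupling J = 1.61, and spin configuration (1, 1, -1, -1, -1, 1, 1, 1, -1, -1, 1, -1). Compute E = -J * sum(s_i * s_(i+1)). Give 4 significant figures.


Step 1: Nearest-neighbor products: 1, -1, 1, 1, -1, 1, 1, -1, 1, -1, -1
Step 2: Sum of products = 1
Step 3: E = -1.61 * 1 = -1.61

-1.61


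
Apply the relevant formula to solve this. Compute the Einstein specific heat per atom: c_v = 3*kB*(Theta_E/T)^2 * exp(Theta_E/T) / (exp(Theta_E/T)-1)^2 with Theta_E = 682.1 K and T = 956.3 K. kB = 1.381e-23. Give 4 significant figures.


Step 1: x = Theta_E/T = 682.1/956.3 = 0.7133
Step 2: x^2 = 0.5088
Step 3: exp(x) = 2.041
Step 4: c_v = 3*1.381e-23*0.5088*2.041/(2.041-1)^2 = 3.972e-23

3.972e-23


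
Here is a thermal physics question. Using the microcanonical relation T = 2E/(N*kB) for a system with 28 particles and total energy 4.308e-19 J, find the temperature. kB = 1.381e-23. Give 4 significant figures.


Step 1: Numerator = 2*E = 2*4.308e-19 = 8.616e-19 J
Step 2: Denominator = N*kB = 28*1.381e-23 = 3.867e-22
Step 3: T = 8.616e-19 / 3.867e-22 = 2228 K

2228


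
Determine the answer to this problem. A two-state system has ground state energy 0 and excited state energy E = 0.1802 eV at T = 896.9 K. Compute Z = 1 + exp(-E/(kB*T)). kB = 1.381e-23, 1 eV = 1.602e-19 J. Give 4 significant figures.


Step 1: Compute beta*E = E*eV/(kB*T) = 0.1802*1.602e-19/(1.381e-23*896.9) = 2.331
Step 2: exp(-beta*E) = exp(-2.331) = 0.09723
Step 3: Z = 1 + 0.09723 = 1.097

1.097


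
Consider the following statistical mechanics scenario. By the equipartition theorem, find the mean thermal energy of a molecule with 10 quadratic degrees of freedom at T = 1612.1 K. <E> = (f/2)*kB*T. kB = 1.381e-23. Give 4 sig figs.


Step 1: f/2 = 10/2 = 5
Step 2: kB*T = 1.381e-23 * 1612.1 = 2.226e-20
Step 3: <E> = 5 * 2.226e-20 = 1.113e-19 J

1.113e-19


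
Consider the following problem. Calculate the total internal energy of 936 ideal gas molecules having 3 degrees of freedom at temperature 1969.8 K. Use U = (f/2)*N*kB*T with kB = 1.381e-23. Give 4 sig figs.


Step 1: f/2 = 3/2 = 1.5
Step 2: N*kB*T = 936*1.381e-23*1969.8 = 2.546e-17
Step 3: U = 1.5 * 2.546e-17 = 3.819e-17 J

3.819e-17


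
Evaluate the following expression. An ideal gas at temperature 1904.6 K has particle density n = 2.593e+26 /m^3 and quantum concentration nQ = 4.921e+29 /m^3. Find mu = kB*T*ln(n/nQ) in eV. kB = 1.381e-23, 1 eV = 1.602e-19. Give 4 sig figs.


Step 1: n/nQ = 2.593e+26/4.921e+29 = 0.0005269
Step 2: ln(n/nQ) = -7.548
Step 3: mu = kB*T*ln(n/nQ) = 2.63e-20*-7.548 = -1.985e-19 J
Step 4: Convert to eV: -1.985e-19/1.602e-19 = -1.239 eV

-1.239


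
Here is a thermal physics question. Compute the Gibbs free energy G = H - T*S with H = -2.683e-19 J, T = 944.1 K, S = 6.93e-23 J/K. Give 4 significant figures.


Step 1: T*S = 944.1 * 6.93e-23 = 6.543e-20 J
Step 2: G = H - T*S = -2.683e-19 - 6.543e-20
Step 3: G = -3.337e-19 J

-3.337e-19


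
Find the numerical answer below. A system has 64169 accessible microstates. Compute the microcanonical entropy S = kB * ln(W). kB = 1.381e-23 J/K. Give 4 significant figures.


Step 1: ln(W) = ln(64169) = 11.07
Step 2: S = kB * ln(W) = 1.381e-23 * 11.07
Step 3: S = 1.529e-22 J/K

1.529e-22


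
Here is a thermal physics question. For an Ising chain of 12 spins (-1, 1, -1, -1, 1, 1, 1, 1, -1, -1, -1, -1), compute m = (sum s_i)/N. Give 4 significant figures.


Step 1: Count up spins (+1): 5, down spins (-1): 7
Step 2: Total magnetization M = 5 - 7 = -2
Step 3: m = M/N = -2/12 = -0.1667

-0.1667


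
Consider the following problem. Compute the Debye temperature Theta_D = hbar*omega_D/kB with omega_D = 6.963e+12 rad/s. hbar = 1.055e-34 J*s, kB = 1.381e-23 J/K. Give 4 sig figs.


Step 1: hbar*omega_D = 1.055e-34 * 6.963e+12 = 7.346e-22 J
Step 2: Theta_D = 7.346e-22 / 1.381e-23
Step 3: Theta_D = 53.19 K

53.19


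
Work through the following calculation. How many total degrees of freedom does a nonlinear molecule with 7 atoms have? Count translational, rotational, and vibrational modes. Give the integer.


Step 1: Translational DOF = 3
Step 2: Rotational DOF (nonlinear) = 3
Step 3: Vibrational DOF = 3*7 - 6 = 15
Step 4: Total = 3 + 3 + 15 = 21

21


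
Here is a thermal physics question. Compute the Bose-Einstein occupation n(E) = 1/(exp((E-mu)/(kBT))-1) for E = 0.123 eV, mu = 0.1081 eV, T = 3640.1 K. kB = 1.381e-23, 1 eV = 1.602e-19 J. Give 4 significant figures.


Step 1: (E - mu) = 0.0149 eV
Step 2: x = (E-mu)*eV/(kB*T) = 0.0149*1.602e-19/(1.381e-23*3640.1) = 0.04748
Step 3: exp(x) = 1.049
Step 4: n = 1/(exp(x)-1) = 20.56

20.56


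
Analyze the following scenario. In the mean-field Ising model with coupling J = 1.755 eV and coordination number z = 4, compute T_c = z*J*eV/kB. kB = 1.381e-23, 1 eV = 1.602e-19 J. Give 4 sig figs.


Step 1: z*J = 4*1.755 = 7.02 eV
Step 2: Convert to Joules: 7.02*1.602e-19 = 1.125e-18 J
Step 3: T_c = 1.125e-18 / 1.381e-23 = 8.143e+04 K

8.143e+04


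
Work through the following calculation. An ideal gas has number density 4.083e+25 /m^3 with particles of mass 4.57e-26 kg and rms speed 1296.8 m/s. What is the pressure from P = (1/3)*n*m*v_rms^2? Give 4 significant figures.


Step 1: v_rms^2 = 1296.8^2 = 1.682e+06
Step 2: n*m = 4.083e+25*4.57e-26 = 1.866
Step 3: P = (1/3)*1.866*1.682e+06 = 1.046e+06 Pa

1.046e+06


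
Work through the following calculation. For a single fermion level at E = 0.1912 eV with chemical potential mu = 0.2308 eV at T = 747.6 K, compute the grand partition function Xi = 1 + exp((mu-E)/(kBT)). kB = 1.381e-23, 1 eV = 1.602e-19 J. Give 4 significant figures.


Step 1: (mu - E) = 0.2308 - 0.1912 = 0.0396 eV
Step 2: x = (mu-E)*eV/(kB*T) = 0.0396*1.602e-19/(1.381e-23*747.6) = 0.6145
Step 3: exp(x) = 1.849
Step 4: Xi = 1 + 1.849 = 2.849

2.849


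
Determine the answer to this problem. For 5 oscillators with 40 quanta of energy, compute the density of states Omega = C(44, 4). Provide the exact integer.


Step 1: Use binomial coefficient C(44, 4)
Step 2: Numerator = 44! / 40!
Step 3: Denominator = 4!
Step 4: Omega = 135751

135751


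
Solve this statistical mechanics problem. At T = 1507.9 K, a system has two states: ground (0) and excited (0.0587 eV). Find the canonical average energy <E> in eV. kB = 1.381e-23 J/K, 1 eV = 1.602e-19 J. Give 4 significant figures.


Step 1: beta*E = 0.0587*1.602e-19/(1.381e-23*1507.9) = 0.4516
Step 2: exp(-beta*E) = 0.6366
Step 3: <E> = 0.0587*0.6366/(1+0.6366) = 0.02283 eV

0.02283


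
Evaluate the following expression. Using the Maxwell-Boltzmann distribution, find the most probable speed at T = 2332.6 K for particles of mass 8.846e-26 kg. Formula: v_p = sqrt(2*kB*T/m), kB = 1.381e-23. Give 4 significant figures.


Step 1: Numerator = 2*kB*T = 2*1.381e-23*2332.6 = 6.443e-20
Step 2: Ratio = 6.443e-20 / 8.846e-26 = 7.283e+05
Step 3: v_p = sqrt(7.283e+05) = 853.4 m/s

853.4


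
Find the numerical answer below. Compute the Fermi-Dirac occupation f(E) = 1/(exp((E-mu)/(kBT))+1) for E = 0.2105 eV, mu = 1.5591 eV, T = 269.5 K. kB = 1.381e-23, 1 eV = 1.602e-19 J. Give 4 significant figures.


Step 1: (E - mu) = 0.2105 - 1.5591 = -1.349 eV
Step 2: Convert: (E-mu)*eV = -2.16e-19 J
Step 3: x = (E-mu)*eV/(kB*T) = -58.05
Step 4: f = 1/(exp(-58.05)+1) = 1

1


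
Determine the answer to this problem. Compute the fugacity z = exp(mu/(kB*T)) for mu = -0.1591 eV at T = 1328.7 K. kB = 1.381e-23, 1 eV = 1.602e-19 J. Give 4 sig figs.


Step 1: Convert mu to Joules: -0.1591*1.602e-19 = -2.549e-20 J
Step 2: kB*T = 1.381e-23*1328.7 = 1.835e-20 J
Step 3: mu/(kB*T) = -1.389
Step 4: z = exp(-1.389) = 0.2493

0.2493


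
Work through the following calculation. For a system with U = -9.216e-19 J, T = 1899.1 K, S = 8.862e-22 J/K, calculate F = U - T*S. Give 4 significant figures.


Step 1: T*S = 1899.1 * 8.862e-22 = 1.683e-18 J
Step 2: F = U - T*S = -9.216e-19 - 1.683e-18
Step 3: F = -2.605e-18 J

-2.605e-18


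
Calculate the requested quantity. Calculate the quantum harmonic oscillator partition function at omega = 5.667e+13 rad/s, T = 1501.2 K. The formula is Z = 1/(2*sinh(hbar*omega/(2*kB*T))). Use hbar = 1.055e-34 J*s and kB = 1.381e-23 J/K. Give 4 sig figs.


Step 1: Compute x = hbar*omega/(kB*T) = 1.055e-34*5.667e+13/(1.381e-23*1501.2) = 0.2884
Step 2: x/2 = 0.1442
Step 3: sinh(x/2) = 0.1447
Step 4: Z = 1/(2*0.1447) = 3.456

3.456


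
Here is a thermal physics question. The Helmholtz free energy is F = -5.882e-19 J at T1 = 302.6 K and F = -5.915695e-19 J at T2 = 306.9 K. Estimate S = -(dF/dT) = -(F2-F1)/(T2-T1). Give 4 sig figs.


Step 1: dF = F2 - F1 = -5.915695e-19 - (-5.882e-19) = -3.3695e-21 J
Step 2: dT = T2 - T1 = 306.9 - 302.6 = 4.3 K
Step 3: S = -dF/dT = -(-3.3695e-21)/4.3 = 7.836e-22 J/K

7.836e-22


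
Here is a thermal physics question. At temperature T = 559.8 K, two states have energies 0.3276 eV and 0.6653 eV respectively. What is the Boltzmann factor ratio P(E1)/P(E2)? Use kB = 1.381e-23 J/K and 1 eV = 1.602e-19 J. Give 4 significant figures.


Step 1: Compute energy difference dE = E1 - E2 = 0.3276 - 0.6653 = -0.3377 eV
Step 2: Convert to Joules: dE_J = -0.3377 * 1.602e-19 = -5.41e-20 J
Step 3: Compute exponent = -dE_J / (kB * T) = -(-5.41e-20) / (1.381e-23 * 559.8) = 6.998
Step 4: P(E1)/P(E2) = exp(6.998) = 1094

1094


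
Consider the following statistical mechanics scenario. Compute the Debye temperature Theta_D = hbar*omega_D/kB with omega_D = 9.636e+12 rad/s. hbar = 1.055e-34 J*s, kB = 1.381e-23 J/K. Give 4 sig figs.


Step 1: hbar*omega_D = 1.055e-34 * 9.636e+12 = 1.017e-21 J
Step 2: Theta_D = 1.017e-21 / 1.381e-23
Step 3: Theta_D = 73.61 K

73.61


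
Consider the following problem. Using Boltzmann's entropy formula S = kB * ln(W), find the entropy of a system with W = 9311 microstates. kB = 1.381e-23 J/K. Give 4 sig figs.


Step 1: ln(W) = ln(9311) = 9.139
Step 2: S = kB * ln(W) = 1.381e-23 * 9.139
Step 3: S = 1.262e-22 J/K

1.262e-22


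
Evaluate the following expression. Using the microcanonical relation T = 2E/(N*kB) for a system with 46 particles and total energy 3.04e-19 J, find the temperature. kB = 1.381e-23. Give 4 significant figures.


Step 1: Numerator = 2*E = 2*3.04e-19 = 6.08e-19 J
Step 2: Denominator = N*kB = 46*1.381e-23 = 6.353e-22
Step 3: T = 6.08e-19 / 6.353e-22 = 957.1 K

957.1


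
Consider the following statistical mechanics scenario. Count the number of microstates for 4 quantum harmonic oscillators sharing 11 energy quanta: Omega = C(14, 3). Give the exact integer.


Step 1: Use binomial coefficient C(14, 3)
Step 2: Numerator = 14! / 11!
Step 3: Denominator = 3!
Step 4: Omega = 364

364


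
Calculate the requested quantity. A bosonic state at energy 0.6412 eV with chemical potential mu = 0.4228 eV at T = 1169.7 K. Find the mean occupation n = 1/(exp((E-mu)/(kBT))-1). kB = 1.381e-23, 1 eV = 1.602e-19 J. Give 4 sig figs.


Step 1: (E - mu) = 0.2184 eV
Step 2: x = (E-mu)*eV/(kB*T) = 0.2184*1.602e-19/(1.381e-23*1169.7) = 2.166
Step 3: exp(x) = 8.723
Step 4: n = 1/(exp(x)-1) = 0.1295

0.1295


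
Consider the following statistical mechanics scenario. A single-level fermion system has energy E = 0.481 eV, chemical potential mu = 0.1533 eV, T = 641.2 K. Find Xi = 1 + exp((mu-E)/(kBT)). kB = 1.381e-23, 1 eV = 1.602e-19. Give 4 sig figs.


Step 1: (mu - E) = 0.1533 - 0.481 = -0.3277 eV
Step 2: x = (mu-E)*eV/(kB*T) = -0.3277*1.602e-19/(1.381e-23*641.2) = -5.929
Step 3: exp(x) = 0.002662
Step 4: Xi = 1 + 0.002662 = 1.003

1.003


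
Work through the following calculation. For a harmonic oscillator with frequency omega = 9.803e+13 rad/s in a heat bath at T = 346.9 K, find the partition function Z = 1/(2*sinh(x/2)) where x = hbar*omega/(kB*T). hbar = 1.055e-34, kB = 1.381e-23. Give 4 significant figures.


Step 1: Compute x = hbar*omega/(kB*T) = 1.055e-34*9.803e+13/(1.381e-23*346.9) = 2.159
Step 2: x/2 = 1.079
Step 3: sinh(x/2) = 1.302
Step 4: Z = 1/(2*1.302) = 0.3842

0.3842


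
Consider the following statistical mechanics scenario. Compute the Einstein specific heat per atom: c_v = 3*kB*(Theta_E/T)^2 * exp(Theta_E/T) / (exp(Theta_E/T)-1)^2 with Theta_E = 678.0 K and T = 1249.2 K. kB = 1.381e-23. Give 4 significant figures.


Step 1: x = Theta_E/T = 678.0/1249.2 = 0.5427
Step 2: x^2 = 0.2946
Step 3: exp(x) = 1.721
Step 4: c_v = 3*1.381e-23*0.2946*1.721/(1.721-1)^2 = 4.043e-23

4.043e-23
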